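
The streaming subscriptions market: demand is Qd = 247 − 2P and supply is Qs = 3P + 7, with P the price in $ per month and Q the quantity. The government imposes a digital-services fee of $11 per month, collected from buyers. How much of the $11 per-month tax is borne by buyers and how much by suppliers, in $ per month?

Buyers bear $6.6 per month; suppliers bear $4.4 per month.

Before the tax: set 247 − 2P = 3P + 7 → P* = $48, Q* = 151.
With the tax collected from buyers, demand (in seller-price terms) shifts: Qd = 247 − 2(P + 11).
New equilibrium: buyers pay $54.6, suppliers receive $43.6, Q = 137.8. (Wedge: Pb − Ps = 11.)
Burden on buyers: $6.6; on suppliers: $4.4. (They sum to $11.)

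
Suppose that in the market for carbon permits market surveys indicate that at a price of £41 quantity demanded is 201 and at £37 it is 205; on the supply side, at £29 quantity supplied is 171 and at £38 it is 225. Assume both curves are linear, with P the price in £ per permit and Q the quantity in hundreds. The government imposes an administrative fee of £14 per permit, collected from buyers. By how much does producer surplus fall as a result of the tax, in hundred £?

Producer surplus falls by £402 hundred.

Demand slope: (205 − 201)/(37 − 41) = -1, so Qd = 242 − P.
Supply slope: (225 − 171)/(38 − 29) = 6, so Qs = 6P − 3.
Before the tax: set 242 − P = 6P − 3 → P* = £35, Q* = 207.
With the tax collected from buyers, demand (in seller-price terms) shifts: Qd = 242 − (P + 14).
Solving gives Q = 195 with buyers paying £47 and producers receiving £33 (the £14 wedge).
ΔPS is the trapezoid between Q = 195 and Q = 207 of height £2: ½ · (207 + 195) · 2 = £402.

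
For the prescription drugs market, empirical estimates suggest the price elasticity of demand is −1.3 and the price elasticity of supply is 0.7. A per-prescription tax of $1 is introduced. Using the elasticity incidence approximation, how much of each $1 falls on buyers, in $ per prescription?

Incidence ratio: buyers' share ≈ εs / (εs + |εd|) = 0.7 / (0.7 + 1.3) = 0.35.
So buyers bear ≈ 0.35 × $1 = $0.35; sellers bear $0.65.

Buyers bear ≈ $0.35 per prescription.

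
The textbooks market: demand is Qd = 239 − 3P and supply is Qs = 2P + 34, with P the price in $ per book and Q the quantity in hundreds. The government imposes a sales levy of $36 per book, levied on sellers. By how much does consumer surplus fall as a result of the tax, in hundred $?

Without the tax, 239 − 3P = 2P + 34 gives 5P = 205, so P* = $41 and Q* = 116.
With the tax collected from sellers, supply shifts: Qs = 2(P − 36) + 34.
New equilibrium: buyers pay $55.4, sellers receive $19.4, Q = 72.8. (Wedge: Pb − Ps = 36.)
ΔCS is the trapezoid between Q = 72.8 and Q = 116 of height $14.4: ½ · (116 + 72.8) · 14.4 = $1359.36.

Consumer surplus falls by $1359.36 hundred.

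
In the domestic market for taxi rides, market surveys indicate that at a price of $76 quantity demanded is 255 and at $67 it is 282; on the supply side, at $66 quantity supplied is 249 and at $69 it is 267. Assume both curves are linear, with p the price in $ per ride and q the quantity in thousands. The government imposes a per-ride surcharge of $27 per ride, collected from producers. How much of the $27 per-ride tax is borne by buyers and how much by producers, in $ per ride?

Buyers bear $18 per ride; producers bear $9 per ride.

Demand slope: (282 − 255)/(67 − 76) = -3, so qd = 483 − 3p.
Supply slope: (267 − 249)/(69 − 66) = 6, so qs = 6p − 147.
Without the tax, 483 − 3p = 6p − 147 gives 9p = 630, so p* = $70 and q* = 273.
With the tax collected from producers, supply shifts: qs = 6(p − 27) − 147.
New equilibrium: buyers pay $88, producers receive $61, q = 219. (Wedge: pb − ps = 27.)
Burden on buyers: $18; on producers: $9. (They sum to $27.)
The less price-elastic side of the market bears the larger share of a per-unit tax.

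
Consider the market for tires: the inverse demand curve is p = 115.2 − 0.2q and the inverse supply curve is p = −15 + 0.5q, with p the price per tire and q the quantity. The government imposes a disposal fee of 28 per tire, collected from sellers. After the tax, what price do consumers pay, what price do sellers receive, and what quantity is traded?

Consumers pay 86; sellers receive 58; quantity = 146.

Rewrite in direct form: qd = 576 − 5p and qs = 2p + 30.
Before the tax: set 576 − 5p = 2p + 30 → p* = 78, q* = 186.
With the tax collected from sellers, supply shifts: qs = 2(p − 28) + 30.
Solving gives q = 146 with consumers paying 86 and sellers receiving 58 (the 28 wedge).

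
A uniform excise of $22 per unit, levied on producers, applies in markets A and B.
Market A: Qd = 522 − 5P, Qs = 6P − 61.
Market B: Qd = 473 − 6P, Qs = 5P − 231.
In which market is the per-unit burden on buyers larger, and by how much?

Market A: pre-tax P* = $53, Q* = 257; post-tax Q = 197; per-unit burden on buyers = $12.
Market B: pre-tax P* = $64, Q* = 89; post-tax Q = 29; per-unit burden on buyers = $10.
Difference: $12 vs $10 → market A is larger by $2.

Market A, by $2.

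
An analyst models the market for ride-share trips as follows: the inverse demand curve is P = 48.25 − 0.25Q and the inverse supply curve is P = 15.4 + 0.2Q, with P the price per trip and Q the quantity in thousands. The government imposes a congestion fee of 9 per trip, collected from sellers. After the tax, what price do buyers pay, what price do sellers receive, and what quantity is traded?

Rewrite in direct form: Qd = 193 − 4P and Qs = 5P − 77.
Without the tax, 193 − 4P = 5P − 77 gives 9P = 270, so P* = 30 and Q* = 73.
With the tax collected from sellers, supply shifts: Qs = 5(P − 9) − 77.
New equilibrium: buyers pay 35, sellers receive 26, Q = 53. (Wedge: Pb − Ps = 9.)

Buyers pay 35; sellers receive 26; quantity = 53.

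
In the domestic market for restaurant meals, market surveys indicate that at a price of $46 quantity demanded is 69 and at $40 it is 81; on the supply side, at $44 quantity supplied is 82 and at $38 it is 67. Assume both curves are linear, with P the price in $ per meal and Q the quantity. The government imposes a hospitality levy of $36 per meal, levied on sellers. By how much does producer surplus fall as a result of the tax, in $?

Demand slope: (81 − 69)/(40 − 46) = -2, so Qd = 161 − 2P.
Supply slope: (67 − 82)/(38 − 44) = 2.5, so Qs = 2.5P − 28.
Before the tax: set 161 − 2P = 2.5P − 28 → P* = $42, Q* = 77.
With the tax collected from sellers, supply shifts: Qs = 2.5(P − 36) − 28.
New equilibrium: buyers pay $62, sellers receive $26, Q = 37. (Wedge: Pb − Ps = 36.)
ΔPS is the trapezoid between Q = 37 and Q = 77 of height $16: ½ · (77 + 37) · 16 = $912.

Producer surplus falls by $912.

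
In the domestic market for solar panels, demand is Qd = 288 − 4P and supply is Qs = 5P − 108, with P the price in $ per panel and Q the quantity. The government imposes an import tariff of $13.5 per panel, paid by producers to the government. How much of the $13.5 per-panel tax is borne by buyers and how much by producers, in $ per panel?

Before the tax: set 288 − 4P = 5P − 108 → P* = $44, Q* = 112.
With the tax collected from producers, supply shifts: Qs = 5(P − 13.5) − 108.
Solving gives Q = 82 with buyers paying $51.5 and producers receiving $38 (the $13.5 wedge).
Burden on buyers: $7.5; on producers: $6. (They sum to $13.5.)
The less price-elastic side of the market bears the larger share of a per-unit tax.

Buyers bear $7.5 per panel; producers bear $6 per panel.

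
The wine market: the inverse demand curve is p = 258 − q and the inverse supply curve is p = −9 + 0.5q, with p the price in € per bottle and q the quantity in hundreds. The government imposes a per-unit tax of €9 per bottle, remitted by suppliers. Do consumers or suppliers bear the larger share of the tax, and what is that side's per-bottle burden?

Inverting to q(p) form: qd = 258 − p; qs = 2p + 18.
Before the tax: set 258 − p = 2p + 18 → p* = €80, q* = 178.
With the tax collected from suppliers, supply shifts: qs = 2(p − 9) + 18.
Solving gives q = 172 with consumers paying €86 and suppliers receiving €77 (the €9 wedge).
Per-bottle burden: consumers €6, suppliers €3.
Consumers take the larger share because demand is less price-elastic here (demand slope 1 vs supply slope 2).
The less price-elastic side of the market bears the larger share of a per-unit tax.

Consumers bear the larger share: €6 per bottle.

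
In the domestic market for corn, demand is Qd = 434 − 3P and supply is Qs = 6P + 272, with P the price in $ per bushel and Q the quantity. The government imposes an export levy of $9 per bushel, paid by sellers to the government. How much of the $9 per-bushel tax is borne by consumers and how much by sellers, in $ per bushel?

Without the tax, 434 − 3P = 6P + 272 gives 9P = 162, so P* = $18 and Q* = 380.
With the tax collected from sellers, supply shifts: Qs = 6(P − 9) + 272.
New equilibrium: consumers pay $24, sellers receive $15, Q = 362. (Wedge: Pb − Ps = 9.)
Burden on consumers: $6; on sellers: $3. (They sum to $9.)

Consumers bear $6 per bushel; sellers bear $3 per bushel.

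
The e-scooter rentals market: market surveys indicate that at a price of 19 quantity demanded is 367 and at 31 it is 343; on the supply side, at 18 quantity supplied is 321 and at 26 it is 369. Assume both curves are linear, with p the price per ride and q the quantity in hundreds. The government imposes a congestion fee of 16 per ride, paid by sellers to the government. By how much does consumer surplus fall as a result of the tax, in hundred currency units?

Consumer surplus falls by 4140 hundred.

Demand slope: (343 − 367)/(31 − 19) = -2, so qd = 405 − 2p.
Supply slope: (369 − 321)/(26 − 18) = 6, so qs = 6p + 213.
Before the tax: set 405 − 2p = 6p + 213 → p* = 24, q* = 357.
With the tax collected from sellers, supply shifts: qs = 6(p − 16) + 213.
Solving gives q = 333 with consumers paying 36 and sellers receiving 20 (the 16 wedge).
ΔCS is the trapezoid between Q = 333 and Q = 357 of height 12: ½ · (357 + 333) · 12 = 4140.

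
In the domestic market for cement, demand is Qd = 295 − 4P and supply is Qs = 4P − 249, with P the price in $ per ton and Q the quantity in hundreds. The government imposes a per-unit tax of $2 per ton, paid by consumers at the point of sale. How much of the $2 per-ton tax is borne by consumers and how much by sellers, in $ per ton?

Without the tax, 295 − 4P = 4P − 249 gives 8P = 544, so P* = $68 and Q* = 23.
With the tax collected from consumers, demand (in seller-price terms) shifts: Qd = 295 − 4(P + 2).
New equilibrium: consumers pay $69, sellers receive $67, Q = 19. (Wedge: Pb − Ps = 2.)
Burden on consumers: $1; on sellers: $1. (They sum to $2.)
The less price-elastic side of the market bears the larger share of a per-unit tax.

Consumers bear $1 per ton; sellers bear $1 per ton.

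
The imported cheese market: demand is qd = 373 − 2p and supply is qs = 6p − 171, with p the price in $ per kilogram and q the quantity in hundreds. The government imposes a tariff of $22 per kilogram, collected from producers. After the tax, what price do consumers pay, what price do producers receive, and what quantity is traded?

Without the tax, 373 − 2p = 6p − 171 gives 8p = 544, so p* = $68 and q* = 237.
With the tax collected from producers, supply shifts: qs = 6(p − 22) − 171.
New equilibrium: consumers pay $84.5, producers receive $62.5, q = 204. (Wedge: pb − ps = 22.)
The less price-elastic side of the market bears the larger share of a per-unit tax.

Consumers pay $84.5; producers receive $62.5; quantity = 204.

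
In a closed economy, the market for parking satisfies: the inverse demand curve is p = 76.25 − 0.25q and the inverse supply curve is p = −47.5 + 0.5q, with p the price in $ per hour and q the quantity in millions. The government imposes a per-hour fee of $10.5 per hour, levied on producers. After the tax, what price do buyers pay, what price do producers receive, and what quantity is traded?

Buyers pay $38.5; producers receive $28; quantity = 151.

Inverting to q(p) form: qd = 305 − 4p; qs = 2p + 95.
Without the tax, 305 − 4p = 2p + 95 gives 6p = 210, so p* = $35 and q* = 165.
With the tax collected from producers, supply shifts: qs = 2(p − 10.5) + 95.
New equilibrium: buyers pay $38.5, producers receive $28, q = 151. (Wedge: pb − ps = 10.5.)
The less price-elastic side of the market bears the larger share of a per-unit tax.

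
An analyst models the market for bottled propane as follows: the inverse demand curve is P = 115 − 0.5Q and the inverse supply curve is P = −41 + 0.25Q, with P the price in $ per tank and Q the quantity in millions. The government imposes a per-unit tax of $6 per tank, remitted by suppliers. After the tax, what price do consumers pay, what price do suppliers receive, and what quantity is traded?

Inverting to Q(P) form: Qd = 230 − 2P; Qs = 4P + 164.
Without the tax, 230 − 2P = 4P + 164 gives 6P = 66, so P* = $11 and Q* = 208.
With the tax collected from suppliers, supply shifts: Qs = 4(P − 6) + 164.
Solving gives Q = 200 with consumers paying $15 and suppliers receiving $9 (the $6 wedge).
The less price-elastic side of the market bears the larger share of a per-unit tax.

Consumers pay $15; suppliers receive $9; quantity = 200.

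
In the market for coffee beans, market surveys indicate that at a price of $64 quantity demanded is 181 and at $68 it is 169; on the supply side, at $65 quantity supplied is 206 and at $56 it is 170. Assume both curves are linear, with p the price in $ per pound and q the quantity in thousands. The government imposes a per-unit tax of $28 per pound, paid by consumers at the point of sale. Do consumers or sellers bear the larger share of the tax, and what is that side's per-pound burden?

Demand slope: (169 − 181)/(68 − 64) = -3, so qd = 373 − 3p.
Supply slope: (170 − 206)/(56 − 65) = 4, so qs = 4p − 54.
Before the tax: set 373 − 3p = 4p − 54 → p* = $61, q* = 190.
With the tax collected from consumers, demand (in seller-price terms) shifts: qd = 373 − 3(p + 28).
New equilibrium: consumers pay $77, sellers receive $49, q = 142. (Wedge: pb − ps = 28.)
Per-pound burden: consumers $16, sellers $12.
Consumers take the larger share because demand is less price-elastic here (demand slope 3 vs supply slope 4).
The less price-elastic side of the market bears the larger share of a per-unit tax.

Consumers bear the larger share: $16 per pound.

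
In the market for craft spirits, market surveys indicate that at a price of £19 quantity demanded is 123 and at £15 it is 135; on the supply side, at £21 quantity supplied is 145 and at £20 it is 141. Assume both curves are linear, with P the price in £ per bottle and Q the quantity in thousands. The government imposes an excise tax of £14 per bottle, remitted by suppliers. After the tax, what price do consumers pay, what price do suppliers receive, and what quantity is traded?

Demand slope: (135 − 123)/(15 − 19) = -3, so Qd = 180 − 3P.
Supply slope: (141 − 145)/(20 − 21) = 4, so Qs = 4P + 61.
Without the tax, 180 − 3P = 4P + 61 gives 7P = 119, so P* = £17 and Q* = 129.
With the tax collected from suppliers, supply shifts: Qs = 4(P − 14) + 61.
Solving gives Q = 105 with consumers paying £25 and suppliers receiving £11 (the £14 wedge).

Consumers pay £25; suppliers receive £11; quantity = 105.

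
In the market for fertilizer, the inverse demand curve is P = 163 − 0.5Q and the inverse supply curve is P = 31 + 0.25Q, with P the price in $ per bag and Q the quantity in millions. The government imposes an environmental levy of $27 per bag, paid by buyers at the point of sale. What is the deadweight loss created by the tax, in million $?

Inverting to Q(P) form: Qd = 326 − 2P; Qs = 4P − 124.
Before the tax: set 326 − 2P = 4P − 124 → P* = $75, Q* = 176.
With the tax collected from buyers, demand (in seller-price terms) shifts: Qd = 326 − 2(P + 27).
New equilibrium: buyers pay $93, sellers receive $66, Q = 140. (Wedge: Pb − Ps = 27.)
Quantity falls by |ΔQ| = |176 − 140| = 36.
DWL = ½ · t · |ΔQ| = ½ · 27 · 36 = $486.

Deadweight loss = $486 million.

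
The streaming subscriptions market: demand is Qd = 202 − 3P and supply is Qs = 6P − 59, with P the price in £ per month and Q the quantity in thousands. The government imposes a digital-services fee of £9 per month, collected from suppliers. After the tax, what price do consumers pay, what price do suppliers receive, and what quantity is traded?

Before the tax: set 202 − 3P = 6P − 59 → P* = £29, Q* = 115.
With the tax collected from suppliers, supply shifts: Qs = 6(P − 9) − 59.
New equilibrium: consumers pay £35, suppliers receive £26, Q = 97. (Wedge: Pb − Ps = 9.)

Consumers pay £35; suppliers receive £26; quantity = 97.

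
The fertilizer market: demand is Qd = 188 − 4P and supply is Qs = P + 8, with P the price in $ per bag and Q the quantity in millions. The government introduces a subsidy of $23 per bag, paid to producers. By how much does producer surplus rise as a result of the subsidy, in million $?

Producer surplus rises by $978.88 million.

Without the subsidy, 188 − 4P = P + 8 gives 5P = 180, so P* = $36 and Q* = 44.
With a per-unit subsidy paid to producers, each receives P + 23 per unit sold, so supply becomes Qs = (P + 23) + 8.
Solving gives Q = 62.4 with buyers paying $31.4 and producers receiving $54.4 (the $23 wedge).
ΔPS is the trapezoid between Q = 62.4 and Q = 44 of height $18.4: ½ · (44 + 62.4) · 18.4 = $978.88.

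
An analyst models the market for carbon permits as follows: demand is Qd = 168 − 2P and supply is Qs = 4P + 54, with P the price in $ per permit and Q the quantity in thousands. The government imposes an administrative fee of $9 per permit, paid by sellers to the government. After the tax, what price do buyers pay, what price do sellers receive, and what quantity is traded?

Buyers pay $25; sellers receive $16; quantity = 118.

Before the tax: set 168 − 2P = 4P + 54 → P* = $19, Q* = 130.
With the tax collected from sellers, supply shifts: Qs = 4(P − 9) + 54.
Solving gives Q = 118 with buyers paying $25 and sellers receiving $16 (the $9 wedge).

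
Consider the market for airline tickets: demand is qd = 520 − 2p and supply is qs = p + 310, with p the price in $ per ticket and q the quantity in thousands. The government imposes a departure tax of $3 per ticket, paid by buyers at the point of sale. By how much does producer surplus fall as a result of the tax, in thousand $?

Without the tax, 520 − 2p = p + 310 gives 3p = 210, so p* = $70 and q* = 380.
With the tax collected from buyers, demand (in seller-price terms) shifts: qd = 520 − 2(p + 3).
Solving gives q = 378 with buyers paying $71 and suppliers receiving $68 (the $3 wedge).
ΔPS is the trapezoid between Q = 378 and Q = 380 of height $2: ½ · (380 + 378) · 2 = $758.

Producer surplus falls by $758 thousand.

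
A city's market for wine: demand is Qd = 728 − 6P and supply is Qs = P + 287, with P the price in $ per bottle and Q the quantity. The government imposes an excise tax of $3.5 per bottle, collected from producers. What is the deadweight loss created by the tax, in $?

Deadweight loss = $5.25.

Without the tax, 728 − 6P = P + 287 gives 7P = 441, so P* = $63 and Q* = 350.
With the tax collected from producers, supply shifts: Qs = (P − 3.5) + 287.
New equilibrium: consumers pay $63.5, producers receive $60, Q = 347. (Wedge: Pb − Ps = 3.5.)
Quantity falls by |ΔQ| = |350 − 347| = 3.
DWL = ½ · t · |ΔQ| = ½ · 3.5 · 3 = $5.25.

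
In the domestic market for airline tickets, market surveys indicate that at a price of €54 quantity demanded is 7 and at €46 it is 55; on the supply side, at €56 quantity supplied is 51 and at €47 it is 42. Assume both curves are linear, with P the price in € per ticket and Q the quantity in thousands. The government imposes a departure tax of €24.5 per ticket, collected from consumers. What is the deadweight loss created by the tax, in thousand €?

Deadweight loss = €257.25 thousand.

Demand slope: (55 − 7)/(46 − 54) = -6, so Qd = 331 − 6P.
Supply slope: (42 − 51)/(47 − 56) = 1, so Qs = P − 5.
Before the tax: set 331 − 6P = P − 5 → P* = €48, Q* = 43.
With the tax collected from consumers, demand (in seller-price terms) shifts: Qd = 331 − 6(P + 24.5).
Solving gives Q = 22 with consumers paying €51.5 and sellers receiving €27 (the €24.5 wedge).
Quantity falls by |ΔQ| = |43 − 22| = 21.
DWL = ½ · t · |ΔQ| = ½ · 24.5 · 21 = €257.25.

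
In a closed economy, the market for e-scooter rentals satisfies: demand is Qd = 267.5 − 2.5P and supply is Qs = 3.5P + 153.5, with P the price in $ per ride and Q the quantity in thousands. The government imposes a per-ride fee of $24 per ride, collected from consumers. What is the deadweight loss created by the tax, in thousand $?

Deadweight loss = $420 thousand.

Before the tax: set 267.5 − 2.5P = 3.5P + 153.5 → P* = $19, Q* = 220.
With the tax collected from consumers, demand (in seller-price terms) shifts: Qd = 267.5 − 2.5(P + 24).
Solving gives Q = 185 with consumers paying $33 and producers receiving $9 (the $24 wedge).
Quantity falls by |ΔQ| = |220 − 185| = 35.
DWL = ½ · t · |ΔQ| = ½ · 24 · 35 = $420.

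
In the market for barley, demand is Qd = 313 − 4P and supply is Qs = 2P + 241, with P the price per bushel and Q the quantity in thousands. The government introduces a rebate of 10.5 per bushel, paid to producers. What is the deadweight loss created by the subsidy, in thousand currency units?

Without the subsidy, 313 − 4P = 2P + 241 gives 6P = 72, so P* = 12 and Q* = 265.
With a per-unit subsidy paid to producers, each receives P + 10.5 per unit sold, so supply becomes Qs = 2(P + 10.5) + 241.
New equilibrium: buyers pay 8.5, producers receive 19, Q = 279. (Wedge: Pb − Ps = −10.5.)
Quantity rises by |ΔQ| = |265 − 279| = 14.
DWL = ½ · t · |ΔQ| = ½ · 10.5 · 14 = 73.5.

Deadweight loss = 73.5 thousand.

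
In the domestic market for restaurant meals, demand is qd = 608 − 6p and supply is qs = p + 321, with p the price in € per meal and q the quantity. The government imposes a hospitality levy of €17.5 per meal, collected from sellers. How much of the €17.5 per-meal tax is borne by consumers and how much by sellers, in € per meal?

Consumers bear €2.5 per meal; sellers bear €15 per meal.

Without the tax, 608 − 6p = p + 321 gives 7p = 287, so p* = €41 and q* = 362.
With the tax collected from sellers, supply shifts: qs = (p − 17.5) + 321.
New equilibrium: consumers pay €43.5, sellers receive €26, q = 347. (Wedge: pb − ps = 17.5.)
Burden on consumers: €2.5; on sellers: €15. (They sum to €17.5.)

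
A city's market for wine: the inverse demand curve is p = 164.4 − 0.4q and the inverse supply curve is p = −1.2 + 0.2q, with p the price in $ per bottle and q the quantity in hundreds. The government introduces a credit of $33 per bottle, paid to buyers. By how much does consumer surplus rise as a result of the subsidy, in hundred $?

Rewrite in direct form: qd = 411 − 2.5p and qs = 5p + 6.
Without the subsidy, 411 − 2.5p = 5p + 6 gives 7.5p = 405, so p* = $54 and q* = 276.
With a per-unit subsidy paid to buyers, each effectively pays p − 33, so demand becomes qd = 411 − 2.5(p − 33).
Solving gives q = 331 with buyers paying $32 and sellers receiving $65 (the $33 wedge).
ΔCS is the trapezoid between Q = 331 and Q = 276 of height $22: ½ · (276 + 331) · 22 = $6677.

Consumer surplus rises by $6677 hundred.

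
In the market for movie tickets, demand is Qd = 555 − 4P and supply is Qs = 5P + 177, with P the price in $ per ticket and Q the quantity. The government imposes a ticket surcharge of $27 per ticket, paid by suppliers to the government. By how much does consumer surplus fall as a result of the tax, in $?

Without the tax, 555 − 4P = 5P + 177 gives 9P = 378, so P* = $42 and Q* = 387.
With the tax collected from suppliers, supply shifts: Qs = 5(P − 27) + 177.
Solving gives Q = 327 with buyers paying $57 and suppliers receiving $30 (the $27 wedge).
ΔCS is the trapezoid between Q = 327 and Q = 387 of height $15: ½ · (387 + 327) · 15 = $5355.

Consumer surplus falls by $5355.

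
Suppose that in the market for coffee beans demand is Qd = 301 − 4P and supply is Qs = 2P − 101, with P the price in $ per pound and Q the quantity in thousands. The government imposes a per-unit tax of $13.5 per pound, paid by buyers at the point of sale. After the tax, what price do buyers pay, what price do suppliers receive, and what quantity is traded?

Buyers pay $71.5; suppliers receive $58; quantity = 15.

Before the tax: set 301 − 4P = 2P − 101 → P* = $67, Q* = 33.
With the tax collected from buyers, demand (in seller-price terms) shifts: Qd = 301 − 4(P + 13.5).
Solving gives Q = 15 with buyers paying $71.5 and suppliers receiving $58 (the $13.5 wedge).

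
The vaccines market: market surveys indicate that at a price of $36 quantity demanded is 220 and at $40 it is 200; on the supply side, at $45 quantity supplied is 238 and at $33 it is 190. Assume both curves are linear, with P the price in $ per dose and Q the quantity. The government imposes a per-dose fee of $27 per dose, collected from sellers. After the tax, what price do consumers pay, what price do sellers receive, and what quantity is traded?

Demand slope: (200 − 220)/(40 − 36) = -5, so Qd = 400 − 5P.
Supply slope: (190 − 238)/(33 − 45) = 4, so Qs = 4P + 58.
Without the tax, 400 − 5P = 4P + 58 gives 9P = 342, so P* = $38 and Q* = 210.
With the tax collected from sellers, supply shifts: Qs = 4(P − 27) + 58.
New equilibrium: consumers pay $50, sellers receive $23, Q = 150. (Wedge: Pb − Ps = 27.)
The less price-elastic side of the market bears the larger share of a per-unit tax.

Consumers pay $50; sellers receive $23; quantity = 150.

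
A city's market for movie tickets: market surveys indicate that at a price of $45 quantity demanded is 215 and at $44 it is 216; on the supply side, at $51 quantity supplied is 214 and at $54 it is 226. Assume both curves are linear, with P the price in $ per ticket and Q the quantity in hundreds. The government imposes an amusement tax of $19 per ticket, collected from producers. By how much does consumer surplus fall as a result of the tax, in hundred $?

Consumer surplus falls by $3076.48 hundred.

Demand slope: (216 − 215)/(44 − 45) = -1, so Qd = 260 − P.
Supply slope: (226 − 214)/(54 − 51) = 4, so Qs = 4P + 10.
Without the tax, 260 − P = 4P + 10 gives 5P = 250, so P* = $50 and Q* = 210.
With the tax collected from producers, supply shifts: Qs = 4(P − 19) + 10.
Solving gives Q = 194.8 with buyers paying $65.2 and producers receiving $46.2 (the $19 wedge).
ΔCS is the trapezoid between Q = 194.8 and Q = 210 of height $15.2: ½ · (210 + 194.8) · 15.2 = $3076.48.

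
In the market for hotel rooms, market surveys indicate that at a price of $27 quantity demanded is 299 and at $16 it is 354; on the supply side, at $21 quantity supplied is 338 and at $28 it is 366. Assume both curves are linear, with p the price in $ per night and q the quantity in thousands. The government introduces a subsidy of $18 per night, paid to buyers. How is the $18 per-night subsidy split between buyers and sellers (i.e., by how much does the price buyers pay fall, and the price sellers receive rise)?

Demand slope: (354 − 299)/(16 − 27) = -5, so qd = 434 − 5p.
Supply slope: (366 − 338)/(28 − 21) = 4, so qs = 4p + 254.
Before the subsidy: set 434 − 5p = 4p + 254 → p* = $20, q* = 334.
With a per-unit subsidy paid to buyers, each effectively pays p − 18, so demand becomes qd = 434 − 5(p − 18).
Solving gives q = 374 with buyers paying $12 and sellers receiving $30 (the $18 wedge).
Gain to buyers: $8; to sellers: $10. (They sum to $18.)

Buyers gain $8 per night; sellers gain $10 per night.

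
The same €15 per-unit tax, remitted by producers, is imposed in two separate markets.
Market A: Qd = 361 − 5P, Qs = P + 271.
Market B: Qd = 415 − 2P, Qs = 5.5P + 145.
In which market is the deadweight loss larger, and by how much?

Market B, by €71.25.

Market A: pre-tax P* = €15, Q* = 286; post-tax Q = 273.5; deadweight loss = €93.75.
Market B: pre-tax P* = €36, Q* = 343; post-tax Q = 321; deadweight loss = €165.
Difference: €93.75 vs €165 → market B is larger by €71.25.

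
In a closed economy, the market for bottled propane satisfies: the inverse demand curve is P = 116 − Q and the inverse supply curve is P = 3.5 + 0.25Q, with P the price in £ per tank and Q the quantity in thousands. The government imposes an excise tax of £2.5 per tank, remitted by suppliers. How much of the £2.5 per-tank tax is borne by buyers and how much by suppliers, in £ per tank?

Rewrite in direct form: Qd = 116 − P and Qs = 4P − 14.
Before the tax: set 116 − P = 4P − 14 → P* = £26, Q* = 90.
With the tax collected from suppliers, supply shifts: Qs = 4(P − 2.5) − 14.
New equilibrium: buyers pay £28, suppliers receive £25.5, Q = 88. (Wedge: Pb − Ps = 2.5.)
Burden on buyers: £2; on suppliers: £0.5. (They sum to £2.5.)
The less price-elastic side of the market bears the larger share of a per-unit tax.

Buyers bear £2 per tank; suppliers bear £0.5 per tank.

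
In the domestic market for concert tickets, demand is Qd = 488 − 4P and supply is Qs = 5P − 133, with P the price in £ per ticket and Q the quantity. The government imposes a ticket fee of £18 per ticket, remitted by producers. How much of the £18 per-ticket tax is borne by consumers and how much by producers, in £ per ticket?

Before the tax: set 488 − 4P = 5P − 133 → P* = £69, Q* = 212.
With the tax collected from producers, supply shifts: Qs = 5(P − 18) − 133.
New equilibrium: consumers pay £79, producers receive £61, Q = 172. (Wedge: Pb − Ps = 18.)
Burden on consumers: £10; on producers: £8. (They sum to £18.)

Consumers bear £10 per ticket; producers bear £8 per ticket.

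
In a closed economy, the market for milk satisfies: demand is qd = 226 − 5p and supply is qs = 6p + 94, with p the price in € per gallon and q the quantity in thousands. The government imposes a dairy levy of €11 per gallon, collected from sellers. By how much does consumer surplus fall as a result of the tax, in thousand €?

Before the tax: set 226 − 5p = 6p + 94 → p* = €12, q* = 166.
With the tax collected from sellers, supply shifts: qs = 6(p − 11) + 94.
Solving gives q = 136 with buyers paying €18 and sellers receiving €7 (the €11 wedge).
ΔCS is the trapezoid between Q = 136 and Q = 166 of height €6: ½ · (166 + 136) · 6 = €906.

Consumer surplus falls by €906 thousand.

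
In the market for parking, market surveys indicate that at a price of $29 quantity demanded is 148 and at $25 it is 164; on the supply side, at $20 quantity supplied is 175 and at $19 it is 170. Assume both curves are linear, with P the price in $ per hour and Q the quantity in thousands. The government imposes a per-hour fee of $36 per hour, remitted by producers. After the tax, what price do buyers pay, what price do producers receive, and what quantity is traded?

Buyers pay $41; producers receive $5; quantity = 100.

Demand slope: (164 − 148)/(25 − 29) = -4, so Qd = 264 − 4P.
Supply slope: (170 − 175)/(19 − 20) = 5, so Qs = 5P + 75.
Without the tax, 264 − 4P = 5P + 75 gives 9P = 189, so P* = $21 and Q* = 180.
With the tax collected from producers, supply shifts: Qs = 5(P − 36) + 75.
New equilibrium: buyers pay $41, producers receive $5, Q = 100. (Wedge: Pb − Ps = 36.)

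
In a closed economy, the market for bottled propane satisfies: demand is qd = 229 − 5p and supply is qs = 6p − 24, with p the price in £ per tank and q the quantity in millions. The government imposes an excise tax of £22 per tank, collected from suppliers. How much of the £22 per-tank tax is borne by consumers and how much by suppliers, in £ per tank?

Consumers bear £12 per tank; suppliers bear £10 per tank.

Before the tax: set 229 − 5p = 6p − 24 → p* = £23, q* = 114.
With the tax collected from suppliers, supply shifts: qs = 6(p − 22) − 24.
Solving gives q = 54 with consumers paying £35 and suppliers receiving £13 (the £22 wedge).
Burden on consumers: £12; on suppliers: £10. (They sum to £22.)
The less price-elastic side of the market bears the larger share of a per-unit tax.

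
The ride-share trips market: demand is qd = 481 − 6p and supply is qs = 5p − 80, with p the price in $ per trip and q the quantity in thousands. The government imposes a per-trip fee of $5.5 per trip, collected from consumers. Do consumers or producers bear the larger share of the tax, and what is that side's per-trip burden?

Before the tax: set 481 − 6p = 5p − 80 → p* = $51, q* = 175.
With the tax collected from consumers, demand (in seller-price terms) shifts: qd = 481 − 6(p + 5.5).
New equilibrium: consumers pay $53.5, producers receive $48, q = 160. (Wedge: pb − ps = 5.5.)
Per-trip burden: consumers $2.5, producers $3.
Producers take the larger share because supply is less price-elastic here (demand slope 6 vs supply slope 5).
The less price-elastic side of the market bears the larger share of a per-unit tax.

Producers bear the larger share: $3 per trip.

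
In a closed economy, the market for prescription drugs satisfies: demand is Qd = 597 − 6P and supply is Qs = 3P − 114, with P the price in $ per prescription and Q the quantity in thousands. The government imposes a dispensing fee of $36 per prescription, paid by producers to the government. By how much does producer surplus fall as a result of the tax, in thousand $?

Producer surplus falls by $2088 thousand.

Without the tax, 597 − 6P = 3P − 114 gives 9P = 711, so P* = $79 and Q* = 123.
With the tax collected from producers, supply shifts: Qs = 3(P − 36) − 114.
Solving gives Q = 51 with consumers paying $91 and producers receiving $55 (the $36 wedge).
ΔPS is the trapezoid between Q = 51 and Q = 123 of height $24: ½ · (123 + 51) · 24 = $2088.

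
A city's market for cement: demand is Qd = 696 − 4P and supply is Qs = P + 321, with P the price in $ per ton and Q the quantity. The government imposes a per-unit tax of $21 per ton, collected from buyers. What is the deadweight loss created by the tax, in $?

Before the tax: set 696 − 4P = P + 321 → P* = $75, Q* = 396.
With the tax collected from buyers, demand (in seller-price terms) shifts: Qd = 696 − 4(P + 21).
New equilibrium: buyers pay $79.2, sellers receive $58.2, Q = 379.2. (Wedge: Pb − Ps = 21.)
Quantity falls by |ΔQ| = |396 − 379.2| = 16.8.
DWL = ½ · t · |ΔQ| = ½ · 21 · 16.8 = $176.4.

Deadweight loss = $176.4.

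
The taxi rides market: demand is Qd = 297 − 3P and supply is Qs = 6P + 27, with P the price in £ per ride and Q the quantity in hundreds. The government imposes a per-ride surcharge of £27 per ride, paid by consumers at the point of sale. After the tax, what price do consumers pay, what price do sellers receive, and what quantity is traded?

Consumers pay £48; sellers receive £21; quantity = 153.

Without the tax, 297 − 3P = 6P + 27 gives 9P = 270, so P* = £30 and Q* = 207.
With the tax collected from consumers, demand (in seller-price terms) shifts: Qd = 297 − 3(P + 27).
New equilibrium: consumers pay £48, sellers receive £21, Q = 153. (Wedge: Pb − Ps = 27.)
The less price-elastic side of the market bears the larger share of a per-unit tax.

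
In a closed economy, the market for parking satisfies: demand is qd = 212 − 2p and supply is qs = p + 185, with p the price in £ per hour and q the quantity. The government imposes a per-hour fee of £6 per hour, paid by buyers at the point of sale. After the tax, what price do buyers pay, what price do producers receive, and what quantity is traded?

Before the tax: set 212 − 2p = p + 185 → p* = £9, q* = 194.
With the tax collected from buyers, demand (in seller-price terms) shifts: qd = 212 − 2(p + 6).
New equilibrium: buyers pay £11, producers receive £5, q = 190. (Wedge: pb − ps = 6.)
The less price-elastic side of the market bears the larger share of a per-unit tax.

Buyers pay £11; producers receive £5; quantity = 190.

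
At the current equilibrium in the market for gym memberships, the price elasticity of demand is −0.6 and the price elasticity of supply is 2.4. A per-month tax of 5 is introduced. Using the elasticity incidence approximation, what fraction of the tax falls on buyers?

Buyers' share ≈ 0.8.

Incidence ratio: buyers' share ≈ εs / (εs + |εd|) = 2.4 / (2.4 + 0.6) = 0.8.
Supply is the more elastic side, so buyers bear the larger share.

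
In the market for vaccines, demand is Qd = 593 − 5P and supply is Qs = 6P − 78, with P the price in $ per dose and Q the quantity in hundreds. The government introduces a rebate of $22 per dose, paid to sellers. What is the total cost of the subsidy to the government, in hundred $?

Government outlay = $7656 hundred.

Before the subsidy: set 593 − 5P = 6P − 78 → P* = $61, Q* = 288.
With a per-unit subsidy paid to sellers, each receives P + 22 per unit sold, so supply becomes Qs = 6(P + 22) − 78.
Solving gives Q = 348 with buyers paying $49 and sellers receiving $71 (the $22 wedge).
Outlay = t · Q = 22 · 348 = $7656.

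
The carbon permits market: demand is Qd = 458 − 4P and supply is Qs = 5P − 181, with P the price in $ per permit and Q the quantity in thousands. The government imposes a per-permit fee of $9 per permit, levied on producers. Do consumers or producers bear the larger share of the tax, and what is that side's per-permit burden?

Before the tax: set 458 − 4P = 5P − 181 → P* = $71, Q* = 174.
With the tax collected from producers, supply shifts: Qs = 5(P − 9) − 181.
New equilibrium: consumers pay $76, producers receive $67, Q = 154. (Wedge: Pb − Ps = 9.)
Per-permit burden: consumers $5, producers $4.
Consumers take the larger share because demand is less price-elastic here (demand slope 4 vs supply slope 5).
The less price-elastic side of the market bears the larger share of a per-unit tax.

Consumers bear the larger share: $5 per permit.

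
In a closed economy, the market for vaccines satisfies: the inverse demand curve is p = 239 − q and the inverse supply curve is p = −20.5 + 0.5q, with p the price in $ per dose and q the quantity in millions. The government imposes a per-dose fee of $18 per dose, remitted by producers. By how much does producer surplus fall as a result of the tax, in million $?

Producer surplus falls by $1002 million.

Rewrite in direct form: qd = 239 − p and qs = 2p + 41.
Without the tax, 239 − p = 2p + 41 gives 3p = 198, so p* = $66 and q* = 173.
With the tax collected from producers, supply shifts: qs = 2(p − 18) + 41.
New equilibrium: consumers pay $78, producers receive $60, q = 161. (Wedge: pb − ps = 18.)
ΔPS is the trapezoid between Q = 161 and Q = 173 of height $6: ½ · (173 + 161) · 6 = $1002.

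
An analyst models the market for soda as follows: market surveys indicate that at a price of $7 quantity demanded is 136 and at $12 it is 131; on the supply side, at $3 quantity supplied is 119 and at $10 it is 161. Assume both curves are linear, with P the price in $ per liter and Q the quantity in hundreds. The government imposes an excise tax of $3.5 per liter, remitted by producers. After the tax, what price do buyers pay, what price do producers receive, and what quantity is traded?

Buyers pay $9; producers receive $5.5; quantity = 134.

Demand slope: (131 − 136)/(12 − 7) = -1, so Qd = 143 − P.
Supply slope: (161 − 119)/(10 − 3) = 6, so Qs = 6P + 101.
Without the tax, 143 − P = 6P + 101 gives 7P = 42, so P* = $6 and Q* = 137.
With the tax collected from producers, supply shifts: Qs = 6(P − 3.5) + 101.
Solving gives Q = 134 with buyers paying $9 and producers receiving $5.5 (the $3.5 wedge).
The less price-elastic side of the market bears the larger share of a per-unit tax.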